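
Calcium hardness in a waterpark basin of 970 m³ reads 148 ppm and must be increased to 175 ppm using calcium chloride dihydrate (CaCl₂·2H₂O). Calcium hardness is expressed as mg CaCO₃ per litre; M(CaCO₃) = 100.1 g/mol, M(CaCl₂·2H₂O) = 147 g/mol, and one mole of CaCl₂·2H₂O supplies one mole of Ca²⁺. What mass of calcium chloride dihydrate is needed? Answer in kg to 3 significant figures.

Volume: 970 m³ = 970,000 L.
Hardness to add: (175 − 148) = 27 mg/L as CaCO₃ × 970,000 L = 26,190 g as CaCO₃.
Moles of Ca²⁺ (1 mol Ca²⁺ ≡ 1 mol CaCO₃): 26,190 / 100.1 g/mol = 261.6 mol.
Mass of CaCl₂·2H₂O: 261.6 × 147 = 38,460 g.

38.5 kg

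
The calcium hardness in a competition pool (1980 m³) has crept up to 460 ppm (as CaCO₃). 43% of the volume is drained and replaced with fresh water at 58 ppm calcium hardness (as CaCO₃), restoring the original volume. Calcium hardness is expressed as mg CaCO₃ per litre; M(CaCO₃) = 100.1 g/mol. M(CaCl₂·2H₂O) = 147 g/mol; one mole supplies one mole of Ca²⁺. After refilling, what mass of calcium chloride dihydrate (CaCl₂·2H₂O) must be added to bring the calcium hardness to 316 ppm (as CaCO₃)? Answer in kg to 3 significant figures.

83.9 kg

Volume: 1980 m³ = 1,980,000 L.
After draining 43% and refilling: 460 × 0.57 + 58 × 0.43 = 287.14 ppm.
Deficit to target: 316 − 287.14 = 28.86 mg/L.
As CaCO₃: 28.86 mg/L × 1,980,000 L = 57,140 g; ÷ 100.1 = 570.9 mol Ca²⁺.
Mass: 570.9 × 147 = 83,920 g.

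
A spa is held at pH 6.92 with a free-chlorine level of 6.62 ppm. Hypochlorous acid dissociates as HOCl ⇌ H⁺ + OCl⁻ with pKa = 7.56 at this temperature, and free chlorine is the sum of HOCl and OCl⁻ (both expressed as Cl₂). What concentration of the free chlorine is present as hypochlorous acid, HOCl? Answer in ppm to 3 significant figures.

[OCl⁻]/[HOCl] = 10^(pH − pKa) = 10^(6.92 − 7.56) = 10^-0.64 = 0.2291.
Fraction as HOCl = 1 / (1 + 0.2291) = 0.8136.
HOCl = 0.8136 × 6.62 ppm = 5.386 ppm.

5.39 ppm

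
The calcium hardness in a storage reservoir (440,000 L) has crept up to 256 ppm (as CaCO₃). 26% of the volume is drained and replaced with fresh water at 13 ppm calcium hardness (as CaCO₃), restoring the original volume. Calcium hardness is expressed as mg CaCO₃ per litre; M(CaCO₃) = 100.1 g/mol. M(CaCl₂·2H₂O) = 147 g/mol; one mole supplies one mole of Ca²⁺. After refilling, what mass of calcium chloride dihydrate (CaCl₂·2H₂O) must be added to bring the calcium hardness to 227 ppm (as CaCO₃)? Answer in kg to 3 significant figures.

After draining 26% and refilling: 256 × 0.74 + 13 × 0.26 = 192.82 ppm.
Deficit to target: 227 − 192.82 = 34.18 mg/L.
As CaCO₃: 34.18 mg/L × 440,000 L = 15,040 g; ÷ 100.1 = 150.2 mol Ca²⁺.
Mass: 150.2 × 147 = 22,090 g.

22.1 kg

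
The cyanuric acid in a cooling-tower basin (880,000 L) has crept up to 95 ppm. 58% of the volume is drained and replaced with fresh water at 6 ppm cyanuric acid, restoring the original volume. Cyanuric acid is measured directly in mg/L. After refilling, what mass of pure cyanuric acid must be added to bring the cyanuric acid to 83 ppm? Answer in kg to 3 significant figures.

34.9 kg

After draining 58% and refilling: 95 × 0.42 + 6 × 0.58 = 43.38 ppm.
Deficit to target: 83 − 43.38 = 39.62 mg/L.
Mass: 39.62 mg/L × 880,000 L = 34,870 g cyanuric acid.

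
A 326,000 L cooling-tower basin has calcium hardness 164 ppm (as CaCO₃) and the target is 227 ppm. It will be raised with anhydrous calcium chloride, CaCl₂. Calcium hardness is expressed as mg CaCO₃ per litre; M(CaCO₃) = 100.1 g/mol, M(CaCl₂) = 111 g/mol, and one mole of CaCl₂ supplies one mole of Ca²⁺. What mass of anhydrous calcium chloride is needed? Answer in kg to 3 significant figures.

Hardness to add: (227 − 164) = 63 mg/L as CaCO₃ × 326,000 L = 20,540 g as CaCO₃.
Moles of Ca²⁺ (1 mol Ca²⁺ ≡ 1 mol CaCO₃): 20,540 / 100.1 g/mol = 205.2 mol.
Mass of CaCl₂: 205.2 × 111 = 22,770 g.

22.8 kg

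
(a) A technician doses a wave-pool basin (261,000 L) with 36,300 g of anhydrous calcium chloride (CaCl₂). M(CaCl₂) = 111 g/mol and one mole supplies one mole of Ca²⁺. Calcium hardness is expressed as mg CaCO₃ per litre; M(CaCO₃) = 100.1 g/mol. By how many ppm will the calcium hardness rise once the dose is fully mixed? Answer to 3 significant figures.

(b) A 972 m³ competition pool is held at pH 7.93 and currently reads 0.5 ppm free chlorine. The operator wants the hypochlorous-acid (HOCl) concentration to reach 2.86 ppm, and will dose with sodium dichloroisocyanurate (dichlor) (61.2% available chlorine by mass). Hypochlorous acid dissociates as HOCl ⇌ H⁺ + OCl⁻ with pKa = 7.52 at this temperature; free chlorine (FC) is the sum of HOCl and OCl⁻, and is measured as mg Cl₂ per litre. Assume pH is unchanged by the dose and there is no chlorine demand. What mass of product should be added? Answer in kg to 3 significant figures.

(a) Moles of Ca²⁺: 36,300 g ÷ 111 g/mol = 327 mol.
(a) As CaCO₃: 327 mol × 100.1 g/mol = 32,740 g.
(a) Rise: 32,740 g / 261,000 L × 1000 = 125.4 mg/L.

(b) Volume: 972 m³ = 972,000 L.
(b) [OCl⁻]/[HOCl] = 10^(pH − pKa) = 10^(7.93 − 7.52) = 2.57; fraction as HOCl = 1/(1 + 2.57) = 0.2801.
(b) Free chlorine required for 2.86 ppm HOCl: 2.86 / 0.2801 = 10.21 ppm.
(b) FC to add: 10.21 − 0.5 = 9.711 mg/L as Cl₂.
(b) Cl₂ equivalent: 9.711 mg/L × 972,000 L = 9439 g.
(b) Product at 61.2% available Cl: 9439 / 0.612 = 15,420 g.

(a) 125 ppm; (b) 15.4 kg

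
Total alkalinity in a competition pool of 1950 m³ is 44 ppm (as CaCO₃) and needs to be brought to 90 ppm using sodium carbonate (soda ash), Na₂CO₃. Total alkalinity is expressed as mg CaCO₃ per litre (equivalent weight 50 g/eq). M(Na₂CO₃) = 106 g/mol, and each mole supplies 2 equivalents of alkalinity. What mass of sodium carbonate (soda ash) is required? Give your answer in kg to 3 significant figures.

95.1 kg

Volume: 1950 m³ = 1,950,000 L.
Alkalinity to add: (90 − 44) = 46 mg/L as CaCO₃ × 1,950,000 L = 89,700 g as CaCO₃.
Equivalents: 89,700 g ÷ 50 g/eq = 1794 eq.
Each mole of Na₂CO₃ supplies 2 eq, so 1794 / 2 = 897 mol.
Mass: 897 mol × 106 g/mol = 95,080 g.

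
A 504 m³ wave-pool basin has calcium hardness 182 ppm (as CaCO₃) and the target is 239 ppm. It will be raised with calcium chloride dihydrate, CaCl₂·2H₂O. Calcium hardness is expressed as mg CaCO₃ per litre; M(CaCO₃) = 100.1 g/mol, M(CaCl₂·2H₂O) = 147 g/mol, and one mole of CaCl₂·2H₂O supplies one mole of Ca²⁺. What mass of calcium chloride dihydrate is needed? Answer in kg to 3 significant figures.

Volume: 504 m³ = 504,000 L.
Hardness to add: (239 − 182) = 57 mg/L as CaCO₃ × 504,000 L = 28,730 g as CaCO₃.
Moles of Ca²⁺ (1 mol Ca²⁺ ≡ 1 mol CaCO₃): 28,730 / 100.1 g/mol = 287 mol.
Mass of CaCl₂·2H₂O: 287 × 147 = 42,190 g.

42.2 kg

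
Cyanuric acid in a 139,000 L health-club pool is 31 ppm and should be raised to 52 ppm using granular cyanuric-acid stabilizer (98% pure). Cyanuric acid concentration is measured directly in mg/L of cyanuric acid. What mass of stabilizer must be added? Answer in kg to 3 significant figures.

2.98 kg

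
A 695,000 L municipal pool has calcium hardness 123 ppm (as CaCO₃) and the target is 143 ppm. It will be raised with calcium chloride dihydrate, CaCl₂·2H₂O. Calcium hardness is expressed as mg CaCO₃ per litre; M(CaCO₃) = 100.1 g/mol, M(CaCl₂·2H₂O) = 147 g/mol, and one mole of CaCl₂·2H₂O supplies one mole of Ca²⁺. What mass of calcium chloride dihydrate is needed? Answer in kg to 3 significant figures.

Hardness to add: (143 − 123) = 20 mg/L as CaCO₃ × 695,000 L = 13,900 g as CaCO₃.
Moles of Ca²⁺ (1 mol Ca²⁺ ≡ 1 mol CaCO₃): 13,900 / 100.1 g/mol = 138.9 mol.
Mass of CaCl₂·2H₂O: 138.9 × 147 = 20,410 g.

20.4 kg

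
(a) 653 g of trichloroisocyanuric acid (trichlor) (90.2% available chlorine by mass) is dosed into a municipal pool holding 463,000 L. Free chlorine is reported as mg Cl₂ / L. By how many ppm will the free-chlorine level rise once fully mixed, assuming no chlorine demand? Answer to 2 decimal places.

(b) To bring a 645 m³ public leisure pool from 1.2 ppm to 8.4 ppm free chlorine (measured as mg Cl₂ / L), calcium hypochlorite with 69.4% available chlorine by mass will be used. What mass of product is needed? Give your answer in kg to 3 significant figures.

(a) 1.27 ppm; (b) 6.69 kg

(a) Available chlorine delivered: 653 g × 0.902 = 589 g as Cl₂.
(a) Concentration rise: 589 g / 463,000 L = 1.272 mg/L = 1.27 ppm.

(b) Volume: 645 m³ = 645,000 L.
(b) Chlorine deficit: 8.4 − 1.2 = 7.2 ppm = 7.2 mg/L as Cl₂.
(b) Cl₂ equivalent needed: 7.2 mg/L × 645,000 L = 4,644,000 mg = 4644 g.
(b) Product at 69.4% available chlorine: 4644 / 0.694 = 6692 g.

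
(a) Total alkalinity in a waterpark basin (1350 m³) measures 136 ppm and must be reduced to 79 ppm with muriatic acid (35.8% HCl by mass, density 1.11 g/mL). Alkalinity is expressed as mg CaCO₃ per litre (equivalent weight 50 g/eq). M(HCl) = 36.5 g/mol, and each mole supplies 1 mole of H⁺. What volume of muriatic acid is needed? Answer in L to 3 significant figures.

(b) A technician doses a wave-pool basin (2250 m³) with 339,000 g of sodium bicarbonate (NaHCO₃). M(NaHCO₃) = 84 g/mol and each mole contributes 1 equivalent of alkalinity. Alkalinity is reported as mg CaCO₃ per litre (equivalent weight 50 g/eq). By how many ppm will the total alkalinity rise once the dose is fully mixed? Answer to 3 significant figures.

(a) Volume: 1350 m³ = 1,350,000 L.
(a) Alkalinity to neutralize: (136 − 79) = 57 mg/L as CaCO₃ × 1,350,000 L = 76,950 g as CaCO₃.
(a) Equivalents of H⁺ required: 76,950 ÷ 50 g/eq = 1539 eq = 1539 mol HCl.
(a) Mass of HCl: 1539 × 36.5 = 56,170 g.
(a) Mass of 35.8% solution: 56,170 / 0.358 = 156,900 g.
(a) Volume: 156,900 g ÷ 1.11 g/mL = 141,400 mL.

(b) Volume: 2250 m³ = 2,250,000 L.
(b) Moles of NaHCO₃: 339,000 g ÷ 84 g/mol = 4036 mol → 4036 eq of alkalinity.
(b) As CaCO₃: 4036 eq × 50 g/eq = 201,800 g.
(b) Rise: 201,800 g / 2,250,000 L × 1000 = 89.68 mg/L.

(a) 141 L; (b) 89.7 ppm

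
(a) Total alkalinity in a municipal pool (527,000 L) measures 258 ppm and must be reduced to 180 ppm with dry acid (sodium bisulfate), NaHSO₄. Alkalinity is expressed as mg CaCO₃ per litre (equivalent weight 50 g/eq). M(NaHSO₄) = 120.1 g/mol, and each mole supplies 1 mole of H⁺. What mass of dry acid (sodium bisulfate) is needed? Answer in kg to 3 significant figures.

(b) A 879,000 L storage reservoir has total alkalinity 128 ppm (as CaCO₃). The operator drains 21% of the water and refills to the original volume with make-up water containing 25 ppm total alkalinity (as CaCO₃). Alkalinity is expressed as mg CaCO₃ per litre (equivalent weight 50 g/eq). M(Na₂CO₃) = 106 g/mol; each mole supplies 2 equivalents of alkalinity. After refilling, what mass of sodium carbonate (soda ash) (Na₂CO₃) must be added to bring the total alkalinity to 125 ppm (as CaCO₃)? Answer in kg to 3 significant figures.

(a) 98.7 kg; (b) 17.4 kg

(a) Alkalinity to neutralize: (258 − 180) = 78 mg/L as CaCO₃ × 527,000 L = 41,110 g as CaCO₃.
(a) Equivalents of H⁺ required: 41,110 ÷ 50 g/eq = 822.1 eq = 822.1 mol NaHSO₄.
(a) Mass of NaHSO₄: 822.1 × 120.1 = 98,740 g.

(b) After draining 21% and refilling: 128 × 0.79 + 25 × 0.21 = 106.37 ppm.
(b) Deficit to target: 125 − 106.37 = 18.63 mg/L.
(b) As CaCO₃: 18.63 mg/L × 879,000 L = 16,380 g; ÷ 50 g/eq ÷ 2 = 163.8 mol Na₂CO₃.
(b) Mass: 163.8 × 106 = 17,360 g.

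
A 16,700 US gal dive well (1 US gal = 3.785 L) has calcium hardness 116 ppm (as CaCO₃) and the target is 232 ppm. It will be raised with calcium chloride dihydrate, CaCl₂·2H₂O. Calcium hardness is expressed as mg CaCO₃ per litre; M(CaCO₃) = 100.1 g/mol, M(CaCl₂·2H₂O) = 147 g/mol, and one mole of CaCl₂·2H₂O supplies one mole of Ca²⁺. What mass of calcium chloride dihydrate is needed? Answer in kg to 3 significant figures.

10.8 kg

Volume: 16,700 US gal × 3.785 L/gal = 63,210 L.
Hardness to add: (232 − 116) = 116 mg/L as CaCO₃ × 63,210 L = 7332 g as CaCO₃.
Moles of Ca²⁺ (1 mol Ca²⁺ ≡ 1 mol CaCO₃): 7332 / 100.1 g/mol = 73.25 mol.
Mass of CaCl₂·2H₂O: 73.25 × 147 = 10,770 g.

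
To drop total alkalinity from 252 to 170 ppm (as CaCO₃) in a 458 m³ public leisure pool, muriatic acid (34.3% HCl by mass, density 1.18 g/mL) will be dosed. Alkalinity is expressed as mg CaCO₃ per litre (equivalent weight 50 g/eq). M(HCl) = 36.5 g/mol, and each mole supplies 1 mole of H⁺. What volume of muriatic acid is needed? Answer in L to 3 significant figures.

Volume: 458 m³ = 458,000 L.
Alkalinity to neutralize: (252 − 170) = 82 mg/L as CaCO₃ × 458,000 L = 37,560 g as CaCO₃.
Equivalents of H⁺ required: 37,560 ÷ 50 g/eq = 751.1 eq = 751.1 mol HCl.
Mass of HCl: 751.1 × 36.5 = 27,420 g.
Mass of 34.3% solution: 27,420 / 0.343 = 79,930 g.
Volume: 79,930 g ÷ 1.18 g/mL = 67,740 mL.

67.7 L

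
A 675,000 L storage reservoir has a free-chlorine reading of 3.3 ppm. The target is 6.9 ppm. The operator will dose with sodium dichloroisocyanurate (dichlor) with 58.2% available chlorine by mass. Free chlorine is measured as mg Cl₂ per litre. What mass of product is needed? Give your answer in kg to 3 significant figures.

Chlorine deficit: 6.9 − 3.3 = 3.6 ppm = 3.6 mg/L as Cl₂.
Cl₂ equivalent needed: 3.6 mg/L × 675,000 L = 2,430,000 mg = 2430 g.
Product at 58.2% available chlorine: 2430 / 0.582 = 4175 g.

4.18 kg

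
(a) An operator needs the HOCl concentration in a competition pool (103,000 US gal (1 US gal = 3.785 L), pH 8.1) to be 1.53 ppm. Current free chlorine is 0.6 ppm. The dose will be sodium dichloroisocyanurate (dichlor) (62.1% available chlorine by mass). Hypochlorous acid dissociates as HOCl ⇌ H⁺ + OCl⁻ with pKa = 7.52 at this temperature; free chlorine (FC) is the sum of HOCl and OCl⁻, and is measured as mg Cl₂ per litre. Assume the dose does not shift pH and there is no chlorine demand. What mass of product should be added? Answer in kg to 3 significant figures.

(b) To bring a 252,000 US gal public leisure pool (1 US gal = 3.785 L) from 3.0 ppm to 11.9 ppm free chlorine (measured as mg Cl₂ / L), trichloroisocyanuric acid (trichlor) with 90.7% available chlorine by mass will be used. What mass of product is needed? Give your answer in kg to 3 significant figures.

(a) 4.24 kg; (b) 9.36 kg

(a) Volume: 103,000 US gal × 3.785 L/gal = 389,855 L.
(a) [OCl⁻]/[HOCl] = 10^(pH − pKa) = 10^(8.1 − 7.52) = 3.802; fraction as HOCl = 1/(1 + 3.802) = 0.2083.
(a) Free chlorine required for 1.53 ppm HOCl: 1.53 / 0.2083 = 7.347 ppm.
(a) FC to add: 7.347 − 0.6 = 6.747 mg/L as Cl₂.
(a) Cl₂ equivalent: 6.747 mg/L × 389,855 L = 2630 g.
(a) Product at 62.1% available Cl: 2630 / 0.621 = 4236 g.

(b) Volume: 252,000 US gal × 3.785 L/gal = 953,820 L.
(b) Chlorine deficit: 11.9 − 3.0 = 8.9 ppm = 8.9 mg/L as Cl₂.
(b) Cl₂ equivalent needed: 8.9 mg/L × 953,820 L = 8,489,000 mg = 8489 g.
(b) Product at 90.7% available chlorine: 8489 / 0.907 = 9359 g.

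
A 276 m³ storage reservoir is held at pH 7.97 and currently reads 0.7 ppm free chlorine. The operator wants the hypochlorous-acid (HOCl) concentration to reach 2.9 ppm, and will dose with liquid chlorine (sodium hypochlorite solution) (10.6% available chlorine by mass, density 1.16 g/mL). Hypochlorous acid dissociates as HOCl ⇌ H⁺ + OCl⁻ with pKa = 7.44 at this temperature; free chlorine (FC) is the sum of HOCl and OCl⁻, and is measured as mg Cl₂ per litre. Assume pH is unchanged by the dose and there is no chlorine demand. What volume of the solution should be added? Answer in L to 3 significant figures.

27.0 L

Volume: 276 m³ = 276,000 L.
[OCl⁻]/[HOCl] = 10^(pH − pKa) = 10^(7.97 − 7.44) = 3.388; fraction as HOCl = 1/(1 + 3.388) = 0.2279.
Free chlorine required for 2.9 ppm HOCl: 2.9 / 0.2279 = 12.73 ppm.
FC to add: 12.73 − 0.7 = 12.03 mg/L as Cl₂.
Cl₂ equivalent: 12.03 mg/L × 276,000 L = 3319 g.
Product at 10.6% available Cl: 3319 / 0.106 = 31,310 g.
Volume: 31,310 g ÷ 1.16 g/mL = 27,000 mL.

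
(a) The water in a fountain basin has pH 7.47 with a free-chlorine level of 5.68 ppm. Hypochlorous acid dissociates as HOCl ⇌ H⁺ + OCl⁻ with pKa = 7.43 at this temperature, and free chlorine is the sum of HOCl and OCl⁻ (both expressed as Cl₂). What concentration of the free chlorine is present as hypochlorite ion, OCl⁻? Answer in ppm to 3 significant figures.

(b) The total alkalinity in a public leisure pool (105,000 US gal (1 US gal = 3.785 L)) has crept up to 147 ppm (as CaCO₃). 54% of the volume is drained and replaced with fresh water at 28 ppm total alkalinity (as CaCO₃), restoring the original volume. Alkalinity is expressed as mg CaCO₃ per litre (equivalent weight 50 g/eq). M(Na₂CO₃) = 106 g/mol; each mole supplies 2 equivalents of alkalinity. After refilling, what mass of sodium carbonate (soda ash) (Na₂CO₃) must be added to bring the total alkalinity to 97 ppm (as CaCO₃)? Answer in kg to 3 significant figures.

(a) 2.97 ppm; (b) 6.01 kg

(a) [OCl⁻]/[HOCl] = 10^(pH − pKa) = 10^(7.47 − 7.43) = 10^0.04 = 1.096.
(a) Fraction as HOCl = 1 / (1 + 1.096) = 0.477.
(a) OCl⁻ = (1 − 0.477) × 5.68 ppm = 2.971 ppm.

(b) Volume: 105,000 US gal × 3.785 L/gal = 397,425 L.
(b) After draining 54% and refilling: 147 × 0.46 + 28 × 0.54 = 82.74 ppm.
(b) Deficit to target: 97 − 82.74 = 14.26 mg/L.
(b) As CaCO₃: 14.26 mg/L × 397,425 L = 5667 g; ÷ 50 g/eq ÷ 2 = 56.67 mol Na₂CO₃.
(b) Mass: 56.67 × 106 = 6007 g.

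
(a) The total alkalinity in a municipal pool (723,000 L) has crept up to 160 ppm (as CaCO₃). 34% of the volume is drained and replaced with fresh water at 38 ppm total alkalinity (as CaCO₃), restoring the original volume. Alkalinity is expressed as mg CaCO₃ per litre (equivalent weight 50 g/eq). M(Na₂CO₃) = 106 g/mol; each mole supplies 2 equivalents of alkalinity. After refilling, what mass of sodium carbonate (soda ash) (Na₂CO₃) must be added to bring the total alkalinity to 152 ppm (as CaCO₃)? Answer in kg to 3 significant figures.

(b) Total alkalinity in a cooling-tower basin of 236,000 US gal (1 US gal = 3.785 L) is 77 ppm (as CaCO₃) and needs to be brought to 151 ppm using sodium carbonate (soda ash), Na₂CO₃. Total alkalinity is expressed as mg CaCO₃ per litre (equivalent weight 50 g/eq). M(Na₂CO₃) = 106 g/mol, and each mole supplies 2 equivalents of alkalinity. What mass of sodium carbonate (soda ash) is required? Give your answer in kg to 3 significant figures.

(a) After draining 34% and refilling: 160 × 0.66 + 38 × 0.34 = 118.52 ppm.
(a) Deficit to target: 152 − 118.52 = 33.48 mg/L.
(a) As CaCO₃: 33.48 mg/L × 723,000 L = 24,210 g; ÷ 50 g/eq ÷ 2 = 242.1 mol Na₂CO₃.
(a) Mass: 242.1 × 106 = 25,660 g.

(b) Volume: 236,000 US gal × 3.785 L/gal = 893,260 L.
(b) Alkalinity to add: (151 − 77) = 74 mg/L as CaCO₃ × 893,260 L = 66,100 g as CaCO₃.
(b) Equivalents: 66,100 g ÷ 50 g/eq = 1322 eq.
(b) Each mole of Na₂CO₃ supplies 2 eq, so 1322 / 2 = 661 mol.
(b) Mass: 661 mol × 106 g/mol = 70,070 g.

(a) 25.7 kg; (b) 70.1 kg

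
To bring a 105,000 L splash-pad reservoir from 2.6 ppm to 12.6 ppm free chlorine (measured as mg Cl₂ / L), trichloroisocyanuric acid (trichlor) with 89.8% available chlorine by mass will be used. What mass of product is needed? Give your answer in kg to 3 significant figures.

Chlorine deficit: 12.6 − 2.6 = 10 ppm = 10 mg/L as Cl₂.
Cl₂ equivalent needed: 10 mg/L × 105,000 L = 1,050,000 mg = 1050 g.
Product at 89.8% available chlorine: 1050 / 0.898 = 1169 g.

1.17 kg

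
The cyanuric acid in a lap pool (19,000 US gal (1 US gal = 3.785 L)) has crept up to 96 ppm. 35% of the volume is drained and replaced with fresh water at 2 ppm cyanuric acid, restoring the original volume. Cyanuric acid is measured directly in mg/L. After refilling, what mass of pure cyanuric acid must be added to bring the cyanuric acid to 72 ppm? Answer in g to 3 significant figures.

640 g

Volume: 19,000 US gal × 3.785 L/gal = 71,915 L.
After draining 35% and refilling: 96 × 0.65 + 2 × 0.35 = 63.1 ppm.
Deficit to target: 72 − 63.1 = 8.9 mg/L.
Mass: 8.9 mg/L × 71,915 L = 640 g cyanuric acid.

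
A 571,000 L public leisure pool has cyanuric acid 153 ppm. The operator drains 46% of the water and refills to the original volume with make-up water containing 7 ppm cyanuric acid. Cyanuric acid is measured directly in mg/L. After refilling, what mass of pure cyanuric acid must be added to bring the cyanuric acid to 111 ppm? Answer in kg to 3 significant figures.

14.4 kg

After draining 46% and refilling: 153 × 0.54 + 7 × 0.46 = 85.84 ppm.
Deficit to target: 111 − 85.84 = 25.16 mg/L.
Mass: 25.16 mg/L × 571,000 L = 14,370 g cyanuric acid.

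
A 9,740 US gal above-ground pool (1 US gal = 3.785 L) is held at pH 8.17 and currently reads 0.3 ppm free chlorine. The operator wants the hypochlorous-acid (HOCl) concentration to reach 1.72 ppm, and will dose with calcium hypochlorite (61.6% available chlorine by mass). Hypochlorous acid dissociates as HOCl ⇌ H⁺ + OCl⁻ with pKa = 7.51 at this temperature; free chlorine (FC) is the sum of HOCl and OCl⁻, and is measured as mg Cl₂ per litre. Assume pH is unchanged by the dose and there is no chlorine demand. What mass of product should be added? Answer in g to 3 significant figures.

555 g

Volume: 9,740 US gal × 3.785 L/gal = 36,866 L.
[OCl⁻]/[HOCl] = 10^(pH − pKa) = 10^(8.17 − 7.51) = 4.571; fraction as HOCl = 1/(1 + 4.571) = 0.1795.
Free chlorine required for 1.72 ppm HOCl: 1.72 / 0.1795 = 9.582 ppm.
FC to add: 9.582 − 0.3 = 9.282 mg/L as Cl₂.
Cl₂ equivalent: 9.282 mg/L × 36,866 L = 342.2 g.
Product at 61.6% available Cl: 342.2 / 0.616 = 555.5 g.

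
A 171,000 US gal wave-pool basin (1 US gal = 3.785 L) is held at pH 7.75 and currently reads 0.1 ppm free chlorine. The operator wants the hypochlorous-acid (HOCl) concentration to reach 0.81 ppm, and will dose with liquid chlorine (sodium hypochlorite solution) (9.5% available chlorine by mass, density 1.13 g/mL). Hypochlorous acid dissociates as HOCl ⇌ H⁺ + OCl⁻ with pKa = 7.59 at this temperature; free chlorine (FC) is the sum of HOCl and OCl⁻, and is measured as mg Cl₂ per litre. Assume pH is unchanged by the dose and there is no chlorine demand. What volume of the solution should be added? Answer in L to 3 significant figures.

11.3 L

Volume: 171,000 US gal × 3.785 L/gal = 647,235 L.
[OCl⁻]/[HOCl] = 10^(pH − pKa) = 10^(7.75 − 7.59) = 1.445; fraction as HOCl = 1/(1 + 1.445) = 0.4089.
Free chlorine required for 0.81 ppm HOCl: 0.81 / 0.4089 = 1.981 ppm.
FC to add: 1.981 − 0.1 = 1.881 mg/L as Cl₂.
Cl₂ equivalent: 1.881 mg/L × 647,235 L = 1217 g.
Product at 9.5% available Cl: 1217 / 0.095 = 12,810 g.
Volume: 12,810 g ÷ 1.13 g/mL = 11,340 mL.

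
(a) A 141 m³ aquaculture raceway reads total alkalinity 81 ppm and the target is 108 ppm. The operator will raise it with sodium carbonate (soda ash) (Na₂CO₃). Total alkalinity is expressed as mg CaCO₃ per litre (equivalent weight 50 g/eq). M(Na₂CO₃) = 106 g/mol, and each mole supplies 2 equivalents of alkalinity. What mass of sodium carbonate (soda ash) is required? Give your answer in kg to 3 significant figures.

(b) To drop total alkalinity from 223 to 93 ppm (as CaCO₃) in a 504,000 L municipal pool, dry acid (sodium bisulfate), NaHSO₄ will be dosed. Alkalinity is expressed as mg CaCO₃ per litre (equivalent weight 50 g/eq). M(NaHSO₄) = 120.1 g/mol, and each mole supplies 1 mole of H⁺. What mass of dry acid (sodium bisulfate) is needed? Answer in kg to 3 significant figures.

(a) Volume: 141 m³ = 141,000 L.
(a) Alkalinity to add: (108 − 81) = 27 mg/L as CaCO₃ × 141,000 L = 3807 g as CaCO₃.
(a) Equivalents: 3807 g ÷ 50 g/eq = 76.14 eq.
(a) Each mole of Na₂CO₃ supplies 2 eq, so 76.14 / 2 = 38.07 mol.
(a) Mass: 38.07 mol × 106 g/mol = 4035 g.

(b) Alkalinity to neutralize: (223 − 93) = 130 mg/L as CaCO₃ × 504,000 L = 65,520 g as CaCO₃.
(b) Equivalents of H⁺ required: 65,520 ÷ 50 g/eq = 1310 eq = 1310 mol NaHSO₄.
(b) Mass of NaHSO₄: 1310 × 120.1 = 157,400 g.

(a) 4.04 kg; (b) 157 kg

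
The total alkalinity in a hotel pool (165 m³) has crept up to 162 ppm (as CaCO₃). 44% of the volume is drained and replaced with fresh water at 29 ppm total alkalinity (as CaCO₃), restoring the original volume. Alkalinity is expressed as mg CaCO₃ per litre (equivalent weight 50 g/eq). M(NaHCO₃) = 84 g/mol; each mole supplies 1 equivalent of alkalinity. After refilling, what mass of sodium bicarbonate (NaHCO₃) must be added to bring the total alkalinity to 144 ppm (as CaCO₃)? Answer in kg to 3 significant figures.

11.2 kg

Volume: 165 m³ = 165,000 L.
After draining 44% and refilling: 162 × 0.56 + 29 × 0.44 = 103.48 ppm.
Deficit to target: 144 − 103.48 = 40.52 mg/L.
As CaCO₃: 40.52 mg/L × 165,000 L = 6686 g; ÷ 50 g/eq ÷ 1 = 133.7 mol NaHCO₃.
Mass: 133.7 × 84 = 11,230 g.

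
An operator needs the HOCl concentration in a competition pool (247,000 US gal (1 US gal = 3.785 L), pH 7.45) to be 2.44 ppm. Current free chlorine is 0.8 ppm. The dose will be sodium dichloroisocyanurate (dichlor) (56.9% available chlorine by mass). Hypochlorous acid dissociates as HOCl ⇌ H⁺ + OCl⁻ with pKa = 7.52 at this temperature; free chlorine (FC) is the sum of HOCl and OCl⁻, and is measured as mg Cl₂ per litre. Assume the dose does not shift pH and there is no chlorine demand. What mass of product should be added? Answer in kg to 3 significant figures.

Volume: 247,000 US gal × 3.785 L/gal = 934,895 L.
[OCl⁻]/[HOCl] = 10^(pH − pKa) = 10^(7.45 − 7.52) = 0.8511; fraction as HOCl = 1/(1 + 0.8511) = 0.5402.
Free chlorine required for 2.44 ppm HOCl: 2.44 / 0.5402 = 4.517 ppm.
FC to add: 4.517 − 0.8 = 3.717 mg/L as Cl₂.
Cl₂ equivalent: 3.717 mg/L × 934,895 L = 3475 g.
Product at 56.9% available Cl: 3475 / 0.569 = 6107 g.

6.11 kg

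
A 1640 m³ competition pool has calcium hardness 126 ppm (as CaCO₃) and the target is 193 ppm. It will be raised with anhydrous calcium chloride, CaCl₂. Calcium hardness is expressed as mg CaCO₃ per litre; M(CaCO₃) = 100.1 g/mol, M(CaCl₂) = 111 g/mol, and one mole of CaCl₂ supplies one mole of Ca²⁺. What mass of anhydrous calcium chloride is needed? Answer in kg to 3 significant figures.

122 kg

Volume: 1640 m³ = 1,640,000 L.
Hardness to add: (193 − 126) = 67 mg/L as CaCO₃ × 1,640,000 L = 109,900 g as CaCO₃.
Moles of Ca²⁺ (1 mol Ca²⁺ ≡ 1 mol CaCO₃): 109,900 / 100.1 g/mol = 1098 mol.
Mass of CaCl₂: 1098 × 111 = 121,800 g.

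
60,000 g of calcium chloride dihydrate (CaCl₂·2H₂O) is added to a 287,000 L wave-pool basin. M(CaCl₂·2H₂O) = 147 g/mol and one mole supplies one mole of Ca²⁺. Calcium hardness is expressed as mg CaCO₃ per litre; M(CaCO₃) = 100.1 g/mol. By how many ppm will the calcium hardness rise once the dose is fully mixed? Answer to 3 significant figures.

Moles of Ca²⁺: 60,000 g ÷ 147 g/mol = 408.2 mol.
As CaCO₃: 408.2 mol × 100.1 g/mol = 40,860 g.
Rise: 40,860 g / 287,000 L × 1000 = 142.4 mg/L.

142 ppm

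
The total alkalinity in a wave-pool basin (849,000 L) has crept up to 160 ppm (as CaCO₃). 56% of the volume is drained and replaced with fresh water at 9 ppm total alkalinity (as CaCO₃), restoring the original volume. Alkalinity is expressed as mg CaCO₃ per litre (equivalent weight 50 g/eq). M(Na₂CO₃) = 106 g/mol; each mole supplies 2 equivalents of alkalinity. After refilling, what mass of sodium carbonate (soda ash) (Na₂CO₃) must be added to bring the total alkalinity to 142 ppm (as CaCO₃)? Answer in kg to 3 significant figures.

After draining 56% and refilling: 160 × 0.44 + 9 × 0.56 = 75.44 ppm.
Deficit to target: 142 − 75.44 = 66.56 mg/L.
As CaCO₃: 66.56 mg/L × 849,000 L = 56,510 g; ÷ 50 g/eq ÷ 2 = 565.1 mol Na₂CO₃.
Mass: 565.1 × 106 = 59,900 g.

59.9 kg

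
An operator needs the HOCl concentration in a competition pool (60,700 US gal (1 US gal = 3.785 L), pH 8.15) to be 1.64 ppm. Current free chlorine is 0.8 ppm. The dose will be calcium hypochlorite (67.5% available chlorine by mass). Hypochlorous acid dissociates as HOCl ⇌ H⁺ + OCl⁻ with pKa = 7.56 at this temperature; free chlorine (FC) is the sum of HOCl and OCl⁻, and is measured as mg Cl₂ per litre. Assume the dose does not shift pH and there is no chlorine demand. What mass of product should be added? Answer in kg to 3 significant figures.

Volume: 60,700 US gal × 3.785 L/gal = 229,750 L.
[OCl⁻]/[HOCl] = 10^(pH − pKa) = 10^(8.15 − 7.56) = 3.89; fraction as HOCl = 1/(1 + 3.89) = 0.2045.
Free chlorine required for 1.64 ppm HOCl: 1.64 / 0.2045 = 8.02 ppm.
FC to add: 8.02 − 0.8 = 7.22 mg/L as Cl₂.
Cl₂ equivalent: 7.22 mg/L × 229,750 L = 1659 g.
Product at 67.5% available Cl: 1659 / 0.675 = 2458 g.

2.46 kg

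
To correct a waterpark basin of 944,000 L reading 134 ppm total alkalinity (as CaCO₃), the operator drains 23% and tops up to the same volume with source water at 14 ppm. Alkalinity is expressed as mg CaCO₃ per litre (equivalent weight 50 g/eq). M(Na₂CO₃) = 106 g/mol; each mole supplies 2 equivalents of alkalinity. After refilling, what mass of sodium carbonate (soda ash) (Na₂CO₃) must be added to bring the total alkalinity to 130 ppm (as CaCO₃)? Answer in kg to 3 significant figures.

After draining 23% and refilling: 134 × 0.77 + 14 × 0.23 = 106.4 ppm.
Deficit to target: 130 − 106.4 = 23.6 mg/L.
As CaCO₃: 23.6 mg/L × 944,000 L = 22,280 g; ÷ 50 g/eq ÷ 2 = 222.8 mol Na₂CO₃.
Mass: 222.8 × 106 = 23,620 g.

23.6 kg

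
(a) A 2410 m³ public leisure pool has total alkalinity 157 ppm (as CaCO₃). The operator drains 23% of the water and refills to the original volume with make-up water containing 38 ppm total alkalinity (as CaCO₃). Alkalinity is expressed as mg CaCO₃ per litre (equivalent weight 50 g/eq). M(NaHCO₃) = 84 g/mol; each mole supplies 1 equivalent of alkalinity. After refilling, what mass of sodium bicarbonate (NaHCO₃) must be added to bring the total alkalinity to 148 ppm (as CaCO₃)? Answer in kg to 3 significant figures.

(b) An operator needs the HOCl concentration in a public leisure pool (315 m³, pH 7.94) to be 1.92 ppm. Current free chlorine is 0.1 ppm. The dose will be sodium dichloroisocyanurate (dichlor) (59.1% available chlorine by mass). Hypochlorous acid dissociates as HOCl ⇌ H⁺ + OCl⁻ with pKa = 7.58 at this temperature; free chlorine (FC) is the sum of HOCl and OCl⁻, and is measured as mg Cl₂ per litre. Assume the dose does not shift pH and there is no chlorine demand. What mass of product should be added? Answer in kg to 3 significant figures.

(a) 74.4 kg; (b) 3.31 kg

(a) Volume: 2410 m³ = 2,410,000 L.
(a) After draining 23% and refilling: 157 × 0.77 + 38 × 0.23 = 129.63 ppm.
(a) Deficit to target: 148 − 129.63 = 18.37 mg/L.
(a) As CaCO₃: 18.37 mg/L × 2,410,000 L = 44,270 g; ÷ 50 g/eq ÷ 1 = 885.4 mol NaHCO₃.
(a) Mass: 885.4 × 84 = 74,380 g.

(b) Volume: 315 m³ = 315,000 L.
(b) [OCl⁻]/[HOCl] = 10^(pH − pKa) = 10^(7.94 − 7.58) = 2.291; fraction as HOCl = 1/(1 + 2.291) = 0.3039.
(b) Free chlorine required for 1.92 ppm HOCl: 1.92 / 0.3039 = 6.318 ppm.
(b) FC to add: 6.318 − 0.1 = 6.218 mg/L as Cl₂.
(b) Cl₂ equivalent: 6.218 mg/L × 315,000 L = 1959 g.
(b) Product at 59.1% available Cl: 1959 / 0.591 = 3314 g.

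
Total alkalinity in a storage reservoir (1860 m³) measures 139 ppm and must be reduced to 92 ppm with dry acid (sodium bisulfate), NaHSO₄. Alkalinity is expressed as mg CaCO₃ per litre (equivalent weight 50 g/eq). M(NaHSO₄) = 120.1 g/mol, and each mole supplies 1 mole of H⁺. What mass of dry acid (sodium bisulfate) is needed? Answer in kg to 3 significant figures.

Volume: 1860 m³ = 1,860,000 L.
Alkalinity to neutralize: (139 − 92) = 47 mg/L as CaCO₃ × 1,860,000 L = 87,420 g as CaCO₃.
Equivalents of H⁺ required: 87,420 ÷ 50 g/eq = 1748 eq = 1748 mol NaHSO₄.
Mass of NaHSO₄: 1748 × 120.1 = 210,000 g.

210 kg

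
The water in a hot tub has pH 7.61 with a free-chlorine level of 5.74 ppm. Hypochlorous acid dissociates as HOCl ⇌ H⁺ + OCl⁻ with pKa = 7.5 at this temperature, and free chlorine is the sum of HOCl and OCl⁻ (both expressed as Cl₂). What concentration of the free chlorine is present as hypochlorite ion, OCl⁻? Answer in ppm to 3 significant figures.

3.23 ppm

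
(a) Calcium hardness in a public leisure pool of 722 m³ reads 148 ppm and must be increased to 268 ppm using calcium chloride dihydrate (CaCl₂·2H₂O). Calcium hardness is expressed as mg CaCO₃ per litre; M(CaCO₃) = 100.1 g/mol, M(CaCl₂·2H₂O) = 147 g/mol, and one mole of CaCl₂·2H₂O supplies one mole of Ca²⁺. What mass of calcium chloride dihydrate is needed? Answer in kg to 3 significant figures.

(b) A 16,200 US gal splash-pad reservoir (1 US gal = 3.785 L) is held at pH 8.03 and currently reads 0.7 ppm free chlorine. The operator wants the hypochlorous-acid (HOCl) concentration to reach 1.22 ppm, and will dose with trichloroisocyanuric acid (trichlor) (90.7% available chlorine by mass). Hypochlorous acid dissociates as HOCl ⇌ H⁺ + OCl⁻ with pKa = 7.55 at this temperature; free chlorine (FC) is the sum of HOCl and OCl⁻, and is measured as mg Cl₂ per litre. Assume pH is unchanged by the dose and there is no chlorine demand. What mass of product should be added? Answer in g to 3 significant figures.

(a) 127 kg; (b) 284 g

(a) Volume: 722 m³ = 722,000 L.
(a) Hardness to add: (268 − 148) = 120 mg/L as CaCO₃ × 722,000 L = 86,640 g as CaCO₃.
(a) Moles of Ca²⁺ (1 mol Ca²⁺ ≡ 1 mol CaCO₃): 86,640 / 100.1 g/mol = 865.5 mol.
(a) Mass of CaCl₂·2H₂O: 865.5 × 147 = 127,200 g.

(b) Volume: 16,200 US gal × 3.785 L/gal = 61,317 L.
(b) [OCl⁻]/[HOCl] = 10^(pH − pKa) = 10^(8.03 − 7.55) = 3.02; fraction as HOCl = 1/(1 + 3.02) = 0.2488.
(b) Free chlorine required for 1.22 ppm HOCl: 1.22 / 0.2488 = 4.904 ppm.
(b) FC to add: 4.904 − 0.7 = 4.204 mg/L as Cl₂.
(b) Cl₂ equivalent: 4.204 mg/L × 61,317 L = 257.8 g.
(b) Product at 90.7% available Cl: 257.8 / 0.907 = 284.2 g.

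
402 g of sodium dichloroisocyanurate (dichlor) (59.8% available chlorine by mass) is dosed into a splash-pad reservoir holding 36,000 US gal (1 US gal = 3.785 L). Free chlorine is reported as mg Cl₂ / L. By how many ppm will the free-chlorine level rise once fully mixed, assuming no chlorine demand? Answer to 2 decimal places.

Volume: 36,000 US gal × 3.785 L/gal = 136,260 L.
Available chlorine delivered: 402 g × 0.598 = 240.4 g as Cl₂.
Concentration rise: 240.4 g / 136,260 L = 1.764 mg/L = 1.76 ppm.

1.76 ppm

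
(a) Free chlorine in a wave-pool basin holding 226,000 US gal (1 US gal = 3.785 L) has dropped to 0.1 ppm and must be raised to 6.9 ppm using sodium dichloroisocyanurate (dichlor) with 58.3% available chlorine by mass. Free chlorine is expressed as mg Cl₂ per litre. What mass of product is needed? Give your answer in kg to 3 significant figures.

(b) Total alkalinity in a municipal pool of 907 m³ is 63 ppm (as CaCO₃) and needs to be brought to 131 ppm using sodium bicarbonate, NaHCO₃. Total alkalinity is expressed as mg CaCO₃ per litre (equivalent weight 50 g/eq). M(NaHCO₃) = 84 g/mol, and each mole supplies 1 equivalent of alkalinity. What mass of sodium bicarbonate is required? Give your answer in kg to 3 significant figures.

(a) 9.98 kg; (b) 104 kg

(a) Volume: 226,000 US gal × 3.785 L/gal = 855,410 L.
(a) Chlorine deficit: 6.9 − 0.1 = 6.8 ppm = 6.8 mg/L as Cl₂.
(a) Cl₂ equivalent needed: 6.8 mg/L × 855,410 L = 5,817,000 mg = 5817 g.
(a) Product at 58.3% available chlorine: 5817 / 0.583 = 9977 g.

(b) Volume: 907 m³ = 907,000 L.
(b) Alkalinity to add: (131 − 63) = 68 mg/L as CaCO₃ × 907,000 L = 61,680 g as CaCO₃.
(b) Equivalents: 61,680 g ÷ 50 g/eq = 1234 eq.
(b) NaHCO₃ supplies 1 eq per mole → 1234 mol.
(b) Mass: 1234 mol × 84 g/mol = 103,600 g.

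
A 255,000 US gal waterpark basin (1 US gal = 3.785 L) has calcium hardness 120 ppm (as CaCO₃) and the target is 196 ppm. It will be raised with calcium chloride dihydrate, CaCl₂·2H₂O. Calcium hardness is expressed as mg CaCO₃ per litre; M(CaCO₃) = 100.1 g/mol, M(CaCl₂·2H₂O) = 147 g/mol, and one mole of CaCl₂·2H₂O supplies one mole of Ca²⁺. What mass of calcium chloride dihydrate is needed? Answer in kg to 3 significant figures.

108 kg

Volume: 255,000 US gal × 3.785 L/gal = 965,175 L.
Hardness to add: (196 − 120) = 76 mg/L as CaCO₃ × 965,175 L = 73,350 g as CaCO₃.
Moles of Ca²⁺ (1 mol Ca²⁺ ≡ 1 mol CaCO₃): 73,350 / 100.1 g/mol = 732.8 mol.
Mass of CaCl₂·2H₂O: 732.8 × 147 = 107,700 g.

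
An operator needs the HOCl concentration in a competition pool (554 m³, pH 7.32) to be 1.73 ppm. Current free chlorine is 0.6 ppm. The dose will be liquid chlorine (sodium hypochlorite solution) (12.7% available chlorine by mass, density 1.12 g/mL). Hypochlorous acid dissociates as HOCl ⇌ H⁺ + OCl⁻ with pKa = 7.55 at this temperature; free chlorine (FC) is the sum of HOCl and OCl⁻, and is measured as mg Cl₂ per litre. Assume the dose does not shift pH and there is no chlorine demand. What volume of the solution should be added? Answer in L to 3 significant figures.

Volume: 554 m³ = 554,000 L.
[OCl⁻]/[HOCl] = 10^(pH − pKa) = 10^(7.32 − 7.55) = 0.5888; fraction as HOCl = 1/(1 + 0.5888) = 0.6294.
Free chlorine required for 1.73 ppm HOCl: 1.73 / 0.6294 = 2.749 ppm.
FC to add: 2.749 − 0.6 = 2.149 mg/L as Cl₂.
Cl₂ equivalent: 2.149 mg/L × 554,000 L = 1190 g.
Product at 12.7% available Cl: 1190 / 0.127 = 9373 g.
Volume: 9373 g ÷ 1.12 g/mL = 8369 mL.

8.37 L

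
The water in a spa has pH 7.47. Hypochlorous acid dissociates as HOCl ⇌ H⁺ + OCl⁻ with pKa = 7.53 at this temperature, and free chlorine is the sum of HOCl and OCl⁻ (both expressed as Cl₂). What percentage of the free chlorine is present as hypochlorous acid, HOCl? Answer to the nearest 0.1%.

53.4%

[OCl⁻]/[HOCl] = 10^(pH − pKa) = 10^(7.47 − 7.53) = 10^-0.06 = 0.871.
Fraction as HOCl = 1 / (1 + 0.871) = 0.5345.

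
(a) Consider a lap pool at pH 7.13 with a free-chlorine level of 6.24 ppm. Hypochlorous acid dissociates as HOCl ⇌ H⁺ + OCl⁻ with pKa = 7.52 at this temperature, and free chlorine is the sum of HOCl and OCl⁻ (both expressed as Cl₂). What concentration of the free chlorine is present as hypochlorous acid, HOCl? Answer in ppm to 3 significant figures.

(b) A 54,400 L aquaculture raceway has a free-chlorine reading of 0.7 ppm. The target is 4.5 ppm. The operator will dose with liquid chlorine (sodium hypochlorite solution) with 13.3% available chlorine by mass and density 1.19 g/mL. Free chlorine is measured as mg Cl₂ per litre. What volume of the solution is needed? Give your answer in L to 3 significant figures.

(a) 4.43 ppm; (b) 1.31 L

(a) [OCl⁻]/[HOCl] = 10^(pH − pKa) = 10^(7.13 − 7.52) = 10^-0.39 = 0.4074.
(a) Fraction as HOCl = 1 / (1 + 0.4074) = 0.7105.
(a) HOCl = 0.7105 × 6.24 ppm = 4.434 ppm.

(b) Chlorine deficit: 4.5 − 0.7 = 3.8 ppm = 3.8 mg/L as Cl₂.
(b) Cl₂ equivalent needed: 3.8 mg/L × 54,400 L = 206,700 mg = 206.7 g.
(b) Product at 13.3% available chlorine: 206.7 / 0.133 = 1554 g.
(b) Volume at density 1.19 g/mL: 1554 g ÷ 1.19 g/mL = 1306 mL.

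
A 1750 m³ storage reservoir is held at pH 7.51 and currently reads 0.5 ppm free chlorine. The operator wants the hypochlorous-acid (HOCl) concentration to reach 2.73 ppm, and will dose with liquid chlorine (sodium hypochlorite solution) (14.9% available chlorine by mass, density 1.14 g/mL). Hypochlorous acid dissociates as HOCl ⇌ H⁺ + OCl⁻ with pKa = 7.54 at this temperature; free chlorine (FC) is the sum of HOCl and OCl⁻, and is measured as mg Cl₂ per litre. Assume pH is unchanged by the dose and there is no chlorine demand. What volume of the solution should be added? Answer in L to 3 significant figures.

Volume: 1750 m³ = 1,750,000 L.
[OCl⁻]/[HOCl] = 10^(pH − pKa) = 10^(7.51 − 7.54) = 0.9333; fraction as HOCl = 1/(1 + 0.9333) = 0.5173.
Free chlorine required for 2.73 ppm HOCl: 2.73 / 0.5173 = 5.278 ppm.
FC to add: 5.278 − 0.5 = 4.778 mg/L as Cl₂.
Cl₂ equivalent: 4.778 mg/L × 1,750,000 L = 8361 g.
Product at 14.9% available Cl: 8361 / 0.149 = 56,110 g.
Volume: 56,110 g ÷ 1.14 g/mL = 49,220 mL.

49.2 L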